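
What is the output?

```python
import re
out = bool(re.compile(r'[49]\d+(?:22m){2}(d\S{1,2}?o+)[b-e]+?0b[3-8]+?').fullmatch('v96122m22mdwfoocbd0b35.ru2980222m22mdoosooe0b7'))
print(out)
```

False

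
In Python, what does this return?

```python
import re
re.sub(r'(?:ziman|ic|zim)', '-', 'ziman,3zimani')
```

'-,3-i'

`|` is ordered: at each position the engine commits to the first alternative that works.
Matches: at [0:5] → 'ziman'; at [7:12] → 'ziman'.
Each match is replaced by '-'.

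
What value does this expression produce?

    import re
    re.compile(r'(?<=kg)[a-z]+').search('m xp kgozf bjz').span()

(7, 10)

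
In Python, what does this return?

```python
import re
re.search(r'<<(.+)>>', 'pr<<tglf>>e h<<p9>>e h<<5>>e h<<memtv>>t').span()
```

The match spans [2:39] → '<<tglf>>e h<<p9>>e h<<5>>e h<<memtv>>'.

(2, 39)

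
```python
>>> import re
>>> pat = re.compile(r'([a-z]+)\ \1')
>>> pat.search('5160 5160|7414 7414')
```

None

The backreference `\1` re-matches whatever the first group consumed, character for character.
`search` walks the string left to right and returns the first match it finds.
Here nothing in the string fits, so the call returns None.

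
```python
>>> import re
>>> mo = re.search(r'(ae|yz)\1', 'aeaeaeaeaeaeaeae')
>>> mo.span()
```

After group 1 captures some text, `\1` only succeeds where that same text appears again.
`re.search` scans for the first position where the pattern succeeds.
The match spans [0:4] → 'aeae'.
Captured: group 1 = 'ae'.

(0, 4)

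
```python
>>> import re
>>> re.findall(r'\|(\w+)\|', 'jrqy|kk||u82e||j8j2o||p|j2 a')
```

One capturing group, so `findall` returns just the captured substring from each match — 4 in all.

['kk', 'u82e', 'j8j2o', 'p']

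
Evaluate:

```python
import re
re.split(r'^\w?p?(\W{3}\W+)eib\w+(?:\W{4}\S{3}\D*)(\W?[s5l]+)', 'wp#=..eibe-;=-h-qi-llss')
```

Pattern: anchored at the start of the string; then optionally a word character, then optionally a literal 'p'; then exactly 3 of a non-word character, then one or more of a non-word character (captured); then the literal 'eib', then one or more of a word character; then exactly 4 of a non-word character, then exactly 3 of a non-whitespace character, then zero or more of a non-digit (non-capturing group); then optionally a non-word character, then one or more of one of [s5l] (captured).
Matches to split on: at [0:23] → 'wp#=..eibe-;=-h-qi-llss'.
Because the pattern has a capturing group, `split` also inserts each captured text between the pieces.

['', '#=..', 's', '']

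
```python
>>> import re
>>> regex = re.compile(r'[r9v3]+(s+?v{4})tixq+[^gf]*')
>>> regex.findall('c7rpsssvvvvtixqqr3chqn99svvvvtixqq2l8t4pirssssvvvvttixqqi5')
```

The pattern matches one or more of one of [r9v3]; then one or more of a literal 's' (lazy), then exactly 4 of the literal 'v' (captured); then the literal 'tix', then one or more of the literal 'q', then zero or more of any character except [gf].
With a single group, `findall` returns only what that group captured — 1 item.

['svvvv']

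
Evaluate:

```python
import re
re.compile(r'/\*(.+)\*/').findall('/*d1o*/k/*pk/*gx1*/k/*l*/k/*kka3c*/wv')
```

Walking the string: at [0:35] match '/*d1o*/k/*pk/*gx1*/k/*l*/k/*kka3c*/', group 1 = 'd1o*/k/*pk/*gx1*/k/*l*/k/*kka3c'.
One capturing group, so `findall` returns just the captured substring from the one match — 1 in all.

['d1o*/k/*pk/*gx1*/k/*l*/k/*kka3c']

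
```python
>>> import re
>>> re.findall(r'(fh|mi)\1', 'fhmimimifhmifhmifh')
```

['mi']

A backreference is literal: `\1` must see the identical characters the first group matched.
With a single group, `findall` returns only what that group captured — 1 item.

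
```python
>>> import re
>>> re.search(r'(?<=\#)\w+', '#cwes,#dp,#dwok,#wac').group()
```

The lookaround is zero-width — it requires the adjacent text to match without consuming it, so the asserted text isn't part of the match.
`re.search` scans for the first position where the pattern succeeds.
The match spans [1:5] → 'cwes'.

'cwes'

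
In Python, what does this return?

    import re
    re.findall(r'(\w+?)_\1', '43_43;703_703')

['43', '703']

A backreference is literal: `\1` must see the identical characters the first group matched.
Matches: at [0:5] match '43_43', group 1 = '43'; at [6:13] match '703_703', group 1 = '703'.
One capturing group, so `findall` returns just the captured substring from each match — 2 in all.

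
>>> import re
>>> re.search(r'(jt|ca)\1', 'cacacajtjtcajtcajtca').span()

(0, 4)

`\1` is not a pattern — it's the concrete string captured by group 1, re-applied verbatim.
`re.search` tries every starting position until one works.
The match spans [0:4] → 'caca'.
Captured: group 1 = 'ca'.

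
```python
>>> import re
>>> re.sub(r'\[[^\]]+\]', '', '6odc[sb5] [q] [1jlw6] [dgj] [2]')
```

'6odc    '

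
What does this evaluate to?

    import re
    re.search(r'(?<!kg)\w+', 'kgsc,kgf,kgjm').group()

Because the assertion is negative and zero-width, positions next to the forbidden text are skipped.
`re.search` tries every starting position until one works.
The match spans [0:4] → 'kgsc'.

'kgsc'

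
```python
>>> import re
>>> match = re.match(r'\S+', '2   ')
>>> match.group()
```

`re.match` only tries the pattern at the start of the string.
The match spans [0:1] → '2'.

'2'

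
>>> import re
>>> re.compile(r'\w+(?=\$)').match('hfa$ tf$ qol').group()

'hfa'

The positive lookaround only admits positions where the adjacent text matches; those characters stay outside the span.
`match` is anchored at position 0; if the pattern doesn't fit there, it returns None.
The match spans [0:3] → 'hfa'.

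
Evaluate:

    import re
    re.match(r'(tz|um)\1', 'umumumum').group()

After group 1 captures some text, `\1` only succeeds where that same text appears again.
With `match`, the pattern is implicitly anchored at the beginning.
The match spans [0:4] → 'umum'.
Captured: group 1 = 'um'.

'umum'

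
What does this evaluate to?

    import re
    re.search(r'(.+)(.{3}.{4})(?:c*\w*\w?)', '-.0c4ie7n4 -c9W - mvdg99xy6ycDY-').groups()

('-.0c4ie7n4 -c9W - mvdg99x', 'y6ycDY-')

Pattern: one or more of any character (captured); then exactly 3 of any character, then exactly 4 of any character (captured); then zero or more of the literal 'c', then zero or more of a word character, then optionally a word character (non-capturing group).
`re.search` tries every starting position until one works.
The match spans [0:32] → '-.0c4ie7n4 -c9W - mvdg99xy6ycDY-'.
Captured: group 1 = '-.0c4ie7n4 -c9W - mvdg99x', group 2 = 'y6ycDY-'.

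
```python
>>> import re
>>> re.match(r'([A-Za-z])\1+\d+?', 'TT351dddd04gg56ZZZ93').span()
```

`re.match` won't scan ahead — the pattern has to work from the very first character.
The match spans [0:3] → 'TT3'.

(0, 3)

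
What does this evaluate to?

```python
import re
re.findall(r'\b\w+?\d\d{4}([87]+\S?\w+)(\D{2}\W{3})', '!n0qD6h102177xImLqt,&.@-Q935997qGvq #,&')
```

The pattern matches a word boundary (`\b`, zero-width); then one or more of a word character (lazy); then a digit, then exactly 4 of a digit; then one or more of one of [87], then optionally a non-whitespace character, then one or more of a word character (captured); then exactly 2 of a non-digit, then exactly 3 of a non-word character (captured).
Walking the string: at [1:24] match 'n0qD6h102177xImLqt,&.@-', groups = ('7xImLqt', ',&.@-'); at [24:39] match 'Q935997qGvq #,&', groups = ('7qGv', 'q #,&').
With 2 capturing groups, `findall` returns a 2-tuple per match.

[('7xImLqt', ',&.@-'), ('7qGv', 'q #,&')]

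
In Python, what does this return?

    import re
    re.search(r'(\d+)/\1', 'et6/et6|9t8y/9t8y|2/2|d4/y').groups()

('2',)

The match spans [18:21] → '2/2'.
Captured: group 1 = '2'.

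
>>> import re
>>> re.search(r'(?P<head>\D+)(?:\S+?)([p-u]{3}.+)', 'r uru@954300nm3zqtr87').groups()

The pattern matches one or more of a non-digit (captured as 'head'); then one or more of a non-whitespace character (lazy) (non-capturing group); then exactly 3 of a character in [p-u], then one or more of any character (captured).
`search` walks the string left to right and returns the first match it finds.
The match spans [0:21] → 'r uru@954300nm3zqtr87'.
Captured: group 1 = 'r uru@', group 2 = 'qtr87'.

('r uru@', 'qtr87')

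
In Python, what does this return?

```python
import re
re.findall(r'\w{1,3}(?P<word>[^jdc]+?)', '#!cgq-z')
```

['-']

The `?` after the quantifier makes it lazy — it takes as little as possible before letting the rest of the pattern try.
Because there's exactly one group, `findall` drops the full match and keeps group 1 from the one hit.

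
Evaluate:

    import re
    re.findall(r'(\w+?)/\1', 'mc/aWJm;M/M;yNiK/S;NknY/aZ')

['M']

`\1` has to match the exact text group 1 already captured.
Matches: at [8:11] match 'M/M', group 1 = 'M'.
One capturing group, so `findall` returns just the captured substring from the one match — 1 in all.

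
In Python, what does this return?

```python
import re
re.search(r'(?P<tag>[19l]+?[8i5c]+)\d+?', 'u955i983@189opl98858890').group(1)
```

'955i'

The match spans [1:6] → '955i9'.
Captured: group 1 = '955i'.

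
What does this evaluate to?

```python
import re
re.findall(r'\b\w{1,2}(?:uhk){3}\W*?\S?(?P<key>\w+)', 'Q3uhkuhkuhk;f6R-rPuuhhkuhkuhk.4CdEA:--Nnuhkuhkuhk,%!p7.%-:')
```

['f6R', 'p7']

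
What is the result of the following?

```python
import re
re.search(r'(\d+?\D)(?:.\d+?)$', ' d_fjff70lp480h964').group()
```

'480h964'

This matches one or more of a digit (lazy), then a non-digit (captured); then any character, then one or more of a digit (lazy) (non-capturing group); then anchored at the end.
Unlike `match`, `search` isn't anchored — it looks for the pattern anywhere in the string.
The match spans [11:18] → '480h964'.
Captured: group 1 = '480h'.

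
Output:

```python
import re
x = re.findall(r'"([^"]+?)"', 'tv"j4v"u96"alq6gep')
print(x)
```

['j4v']

Matches: at [2:7] match '"j4v"', group 1 = 'j4v'.
`findall` collects group 1 from the one match (1 total).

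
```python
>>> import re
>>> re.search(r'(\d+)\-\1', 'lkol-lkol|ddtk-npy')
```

None

After group 1 captures some text, `\1` only succeeds where that same text appears again.
Here nothing in the string fits, so the call returns None.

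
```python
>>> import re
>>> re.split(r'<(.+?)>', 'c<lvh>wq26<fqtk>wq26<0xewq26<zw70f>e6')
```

['c', 'lvh', 'wq26', 'fqtk', 'wq26', '0xewq26<zw70f', 'e6']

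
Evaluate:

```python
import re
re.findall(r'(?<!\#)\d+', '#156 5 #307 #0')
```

`(?!…)`/`(?<!…)` only lets a position through if the neighbouring text does NOT match; no characters are consumed.
Matches: at [2:4] → '56'; at [5:6] → '5'; at [9:11] → '07'.
`findall` yields the raw match text (3 of them) because the pattern has no groups.

['56', '5', '07']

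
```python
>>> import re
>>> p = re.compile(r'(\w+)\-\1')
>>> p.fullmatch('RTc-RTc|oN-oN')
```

None

`re.fullmatch` is like wrapping the pattern in `^…$` (in single-line mode).
Here the string isn't matched end-to-end, so the call returns None.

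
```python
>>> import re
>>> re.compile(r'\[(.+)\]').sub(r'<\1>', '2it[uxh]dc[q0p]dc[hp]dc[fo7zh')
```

'2it<uxh]dc[q0p]dc[hp>dc[fo7zh'

Matches: at [3:21] → '[uxh]dc[q0p]dc[hp]'.
Each match is replaced using the text its own group 1 captured.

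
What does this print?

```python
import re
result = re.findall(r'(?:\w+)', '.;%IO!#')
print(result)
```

['IO']

This matches one or more of a word character (non-capturing group).
Scanning left to right: at [3:5] → 'IO'.
`findall` yields the raw match text (1 of them) because the pattern has no groups.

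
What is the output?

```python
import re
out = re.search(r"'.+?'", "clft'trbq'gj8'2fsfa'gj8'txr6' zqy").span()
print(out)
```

Lazy quantifiers expand one character at a time until the remainder of the pattern can match.
`re.search` tries every starting position until one works.
The match spans [4:10] → "'trbq'".

(4, 10)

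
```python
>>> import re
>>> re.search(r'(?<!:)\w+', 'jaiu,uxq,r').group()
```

The negative lookaround is zero-width — it rules out positions where the adjacent text would match, without consuming anything.
The match spans [0:4] → 'jaiu'.

'jaiu'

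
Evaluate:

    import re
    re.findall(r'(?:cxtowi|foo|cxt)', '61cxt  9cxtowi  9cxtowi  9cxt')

['cxt', 'cxtowi', 'cxtowi', 'cxt']

Alternation isn't longest-match — the leftmost alternative that fits at this position is chosen.
`findall` yields the raw match text (4 of them) because the pattern has no groups.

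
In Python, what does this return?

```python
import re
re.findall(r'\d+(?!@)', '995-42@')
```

Because the assertion is negative and zero-width, positions next to the forbidden text are skipped.
Matches: at [0:3] → '995'; at [4:5] → '4'.
No capturing groups, so `findall` returns the 2 full match strings.

['995', '4']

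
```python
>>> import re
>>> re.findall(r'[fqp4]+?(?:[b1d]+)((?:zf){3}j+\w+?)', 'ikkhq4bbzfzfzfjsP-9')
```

Pattern: one or more of one of [fqp4] (lazy); then one or more of one of [b1d] (non-capturing group); then the literal 'zf' repeated 3 times, then one or more of a literal 'j', then one or more of a word character (lazy) (captured).
Lazy quantifiers expand one character at a time until the remainder of the pattern can match.
Matches: at [4:16] match 'q4bbzfzfzfjs', group 1 = 'zfzfzfjs'.
Because there's exactly one group, `findall` drops the full match and keeps group 1 from the one hit.

['zfzfzfjs']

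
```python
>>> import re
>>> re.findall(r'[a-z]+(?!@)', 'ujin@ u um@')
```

['uji', 'u', 'u']

`(?!…)`/`(?<!…)` only lets a position through if the neighbouring text does NOT match; no characters are consumed.
Matches: at [0:3] → 'uji'; at [6:7] → 'u'; at [8:9] → 'u'.
Since nothing is captured, `findall` lists the 3 matched substrings directly.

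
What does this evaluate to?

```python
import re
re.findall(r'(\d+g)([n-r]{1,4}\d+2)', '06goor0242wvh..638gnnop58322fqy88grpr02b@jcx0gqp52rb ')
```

2 groups means each result is a tuple of 2 captured strings — 4 here.

[('06g', 'oor0242'), ('638g', 'nnop58322'), ('88g', 'rpr02'), ('0g', 'qp52')]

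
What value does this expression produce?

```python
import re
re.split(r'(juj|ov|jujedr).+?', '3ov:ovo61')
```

['3', 'ov', '', 'ov', '61']

With a capturing group present, the delimiter's captured portion is kept in the result list.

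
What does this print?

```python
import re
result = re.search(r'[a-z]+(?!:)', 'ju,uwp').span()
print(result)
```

A negative assertion filters positions out without eating any characters.
`re.search` tries every starting position until one works.
The match spans [0:2] → 'ju'.

(0, 2)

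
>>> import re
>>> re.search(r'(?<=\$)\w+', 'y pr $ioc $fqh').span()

The `(?=…)`/`(?<=…)` assertion just peeks at neighbouring text; it doesn't advance the match position.
Unlike `match`, `search` isn't anchored — it looks for the pattern anywhere in the string.
The match spans [6:9] → 'ioc'.

(6, 9)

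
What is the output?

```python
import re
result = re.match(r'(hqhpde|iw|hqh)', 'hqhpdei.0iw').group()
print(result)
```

hqhpde

`match` is anchored at position 0; if the pattern doesn't fit there, it returns None.
The match spans [0:6] → 'hqhpde'.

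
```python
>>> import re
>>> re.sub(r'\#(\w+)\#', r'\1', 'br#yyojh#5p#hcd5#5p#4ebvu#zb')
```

'bryyojh5phcd55p4ebvuzb'

Matches: at [2:9] → '#yyojh#'; at [11:17] → '#hcd5#'; at [19:26] → '#4ebvu#'.
Each match is replaced using the text its own group 1 captured.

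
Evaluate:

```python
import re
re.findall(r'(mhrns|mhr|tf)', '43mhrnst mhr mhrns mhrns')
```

['mhrns', 'mhr', 'mhrns', 'mhrns']

Alternation tries branches left to right and keeps the first one that lets the overall match succeed at that position.
Scanning left to right: at [2:7] match 'mhrns', group 1 = 'mhrns'; at [9:12] match 'mhr', group 1 = 'mhr'; at [13:18] match 'mhrns', group 1 = 'mhrns'; at [19:24] match 'mhrns', group 1 = 'mhrns'.
With a single group, `findall` returns only what that group captured — 4 items.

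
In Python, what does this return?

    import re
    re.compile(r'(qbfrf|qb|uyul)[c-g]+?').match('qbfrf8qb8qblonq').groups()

('qb',)

The match spans [0:3] → 'qbf'.
Captured: group 1 = 'qb'.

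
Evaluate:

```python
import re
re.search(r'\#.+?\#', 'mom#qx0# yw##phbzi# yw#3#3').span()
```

(3, 8)

Lazy quantifiers expand one character at a time until the remainder of the pattern can match.
The match spans [3:8] → '#qx0#'.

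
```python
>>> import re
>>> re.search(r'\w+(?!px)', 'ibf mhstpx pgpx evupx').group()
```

A negative assertion filters positions out without eating any characters.
The match spans [0:3] → 'ibf'.

'ibf'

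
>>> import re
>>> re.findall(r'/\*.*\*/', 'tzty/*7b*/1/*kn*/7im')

Walking the string: at [4:17] → '/*7b*/1/*kn*/'.
No capturing groups, so `findall` returns the 1 full match string.

['/*7b*/1/*kn*/']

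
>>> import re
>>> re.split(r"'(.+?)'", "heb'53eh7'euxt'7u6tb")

With the lazy modifier that quantifier settles for the fewest repetitions that let the rest of the pattern succeed (the atoms after it are unaffected and can still be greedy).
Because the pattern has a capturing group, `split` also inserts each captured text between the pieces.

['heb', '53eh7', "euxt'7u6tb"]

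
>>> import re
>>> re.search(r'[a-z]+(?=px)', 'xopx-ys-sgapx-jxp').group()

'xo'

The `(?=…)`/`(?<=…)` assertion just peeks at neighbouring text; it doesn't advance the match position.
`re.search` scans for the first position where the pattern succeeds.
The match spans [0:2] → 'xo'.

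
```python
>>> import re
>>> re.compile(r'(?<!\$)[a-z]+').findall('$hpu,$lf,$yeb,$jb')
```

`(?!…)`/`(?<!…)` only lets a position through if the neighbouring text does NOT match; no characters are consumed.
`findall` yields the raw match text (4 of them) because the pattern has no groups.

['pu', 'f', 'eb', 'b']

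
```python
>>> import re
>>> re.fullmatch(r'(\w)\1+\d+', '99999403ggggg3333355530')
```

None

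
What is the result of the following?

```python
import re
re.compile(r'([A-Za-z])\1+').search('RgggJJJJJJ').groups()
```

`\1` has to match the exact text group 1 already captured.
`search` walks the string left to right and returns the first match it finds.
The match spans [1:4] → 'ggg'.
Captured: group 1 = 'g'.

('g',)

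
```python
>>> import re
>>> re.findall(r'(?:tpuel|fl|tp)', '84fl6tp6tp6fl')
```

Walking the string: at [2:4] → 'fl'; at [5:7] → 'tp'; at [8:10] → 'tp'; at [11:13] → 'fl'.
No capturing groups, so `findall` returns the 4 full match strings.

['fl', 'tp', 'tp', 'fl']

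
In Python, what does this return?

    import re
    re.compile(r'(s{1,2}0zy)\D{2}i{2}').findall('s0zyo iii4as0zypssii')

['s0zy']

One capturing group, so `findall` returns just the captured substring from the one match — 1 in all.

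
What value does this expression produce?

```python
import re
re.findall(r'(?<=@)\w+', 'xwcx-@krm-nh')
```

['krm']

The positive lookaround only admits positions where the adjacent text matches; those characters stay outside the span.
Scanning left to right: at [6:9] → 'krm'.
No capturing groups, so `findall` returns the 1 full match string.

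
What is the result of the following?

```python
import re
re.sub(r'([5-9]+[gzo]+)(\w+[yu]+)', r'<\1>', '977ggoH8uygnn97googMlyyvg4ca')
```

'<977ggo>vg4ca'

The pattern matches one or more of a character in [5-9], then one or more of one of [gzo] (captured); then one or more of a word character, then one or more of one of [yu] (captured).
Matches: at [0:23] → '977ggoH8uygnn97googMlyy'.
The replacement refers to a captured group, so each match is rewritten using its own captured text.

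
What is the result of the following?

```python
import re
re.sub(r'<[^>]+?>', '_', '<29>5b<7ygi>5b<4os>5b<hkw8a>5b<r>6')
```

'_5b_5b_5b_5b_6'

Matches: at [0:4] → '<29>'; at [6:12] → '<7ygi>'; at [14:19] → '<4os>'; at [21:28] → '<hkw8a>'; at [30:33] → '<r>'.
`sub` substitutes '_' at each match site.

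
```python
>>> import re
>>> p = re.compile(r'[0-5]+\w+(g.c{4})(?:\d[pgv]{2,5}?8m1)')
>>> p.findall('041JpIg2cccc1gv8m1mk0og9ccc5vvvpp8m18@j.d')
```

The pattern matches one or more of a character in [0-5], then one or more of a word character; then the literal 'g', then any character, then exactly 4 of the literal 'c' (captured); then a digit, then 2 to 5 of one of [pgv] (lazy), then the literal '8m1' (non-capturing group).
With a single group, `findall` returns only what that group captured — 1 item.

['g2cccc']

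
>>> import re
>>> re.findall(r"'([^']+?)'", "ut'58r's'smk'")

['58r', 'smk']

Because there's exactly one group, `findall` drops the full match and keeps group 1 from each hit.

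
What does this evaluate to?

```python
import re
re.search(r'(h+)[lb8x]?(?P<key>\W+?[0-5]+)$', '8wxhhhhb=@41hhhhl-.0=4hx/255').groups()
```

This matches one or more of a literal 'h' (captured); then optionally one of [lb8x]; then one or more of a non-word character (lazy), then one or more of a character in [0-5] (captured as 'key'); then anchored at the end.
Unlike `match`, `search` isn't anchored — it looks for the pattern anywhere in the string.
The match spans [22:28] → 'hx/255'.
Captured: group 1 = 'h', group 2 = '/255'.

('h', '/255')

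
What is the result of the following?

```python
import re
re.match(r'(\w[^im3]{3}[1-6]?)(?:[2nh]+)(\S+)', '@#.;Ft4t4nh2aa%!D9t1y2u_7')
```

`match` is anchored at position 0; if the pattern doesn't fit there, it returns None.
Here the pattern fails at index 0, so the call returns None.

None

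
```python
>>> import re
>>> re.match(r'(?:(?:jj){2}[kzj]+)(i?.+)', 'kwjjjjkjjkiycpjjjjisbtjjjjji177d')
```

With `match`, the pattern is implicitly anchored at the beginning.
Here the pattern fails at index 0, so the call returns None.

None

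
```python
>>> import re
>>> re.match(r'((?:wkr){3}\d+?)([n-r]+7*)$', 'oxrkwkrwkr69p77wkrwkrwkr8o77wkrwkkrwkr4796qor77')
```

None

This matches the literal 'wkr' repeated 3 times, then one or more of a digit (lazy) (captured); then one or more of a character in [n-r], then zero or more of a literal '7' (captured); then anchored at the end.
With `match`, the pattern is implicitly anchored at the beginning.
Here the pattern fails at index 0, so the call returns None.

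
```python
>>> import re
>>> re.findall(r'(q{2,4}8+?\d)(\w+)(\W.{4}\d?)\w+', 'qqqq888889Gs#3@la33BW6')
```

[('qqqq88', '8889Gs', '#3@la3')]

Pattern: 2 to 4 of the literal 'q', then one or more of a literal '8' (lazy), then a digit (captured); then one or more of a word character (captured); then a non-word character, then exactly 4 of any character, then optionally a digit (captured); then one or more of a word character.
With 3 capturing groups, `findall` returns a 3-tuple per match.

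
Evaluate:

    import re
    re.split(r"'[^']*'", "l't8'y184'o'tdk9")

['l', 'y184', 'tdk9']

Matches to split on: at [1:5] → "'t8'"; at [9:12] → "'o'".
Splitting on the pattern gives 3 pieces.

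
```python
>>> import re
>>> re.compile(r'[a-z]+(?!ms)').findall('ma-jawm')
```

['ma', 'jawm']

The negative lookaround is zero-width — it rules out positions where the adjacent text would match, without consuming anything.
With no groups in the pattern, `findall` gives back each whole match — 2 here.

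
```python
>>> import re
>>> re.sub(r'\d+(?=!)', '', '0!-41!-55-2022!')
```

Because the assertion is zero-width, the text it checks is not consumed and won't appear in the result.
`sub` substitutes '' at each match site.

'!-!-55-!'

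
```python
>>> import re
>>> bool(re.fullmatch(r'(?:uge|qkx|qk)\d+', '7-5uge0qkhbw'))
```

`fullmatch` succeeds only if the pattern covers the string from start to end.
Here there's no way to consume every character, so the call returns None, and `bool(None)` is False.

False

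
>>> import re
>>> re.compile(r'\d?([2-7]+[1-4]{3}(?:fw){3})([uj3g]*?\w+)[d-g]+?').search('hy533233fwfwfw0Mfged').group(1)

'33233fwfwfw'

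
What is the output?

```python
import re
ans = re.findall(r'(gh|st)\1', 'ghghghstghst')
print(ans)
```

The backreference `\1` re-matches whatever the first group consumed, character for character.
Walking the string: at [0:4] match 'ghgh', group 1 = 'gh'.
One capturing group, so `findall` returns just the captured substring from the one match — 1 in all.

['gh']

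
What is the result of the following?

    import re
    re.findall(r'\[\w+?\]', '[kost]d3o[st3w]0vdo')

Matches: at [0:6] → '[kost]'; at [9:15] → '[st3w]'.
With no groups in the pattern, `findall` gives back each whole match — 2 here.

['[kost]', '[st3w]']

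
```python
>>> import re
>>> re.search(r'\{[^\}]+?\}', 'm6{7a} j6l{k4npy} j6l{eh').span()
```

The match spans [2:6] → '{7a}'.

(2, 6)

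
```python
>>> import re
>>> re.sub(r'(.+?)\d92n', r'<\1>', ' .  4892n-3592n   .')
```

'< .  4><-3>   .'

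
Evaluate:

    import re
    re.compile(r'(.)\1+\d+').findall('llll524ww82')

['l', 'w']

The backreference `\1` re-matches whatever the first group consumed, character for character.
Matches: at [0:7] match 'llll524', group 1 = 'l'; at [7:11] match 'ww82', group 1 = 'w'.
One capturing group, so `findall` returns just the captured substring from each match — 2 in all.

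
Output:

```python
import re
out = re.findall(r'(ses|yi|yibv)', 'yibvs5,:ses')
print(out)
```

`|` is ordered: at each position the engine commits to the first alternative that works.
Matches: at [0:2] match 'yi', group 1 = 'yi'; at [8:11] match 'ses', group 1 = 'ses'.
`findall` collects group 1 from each match (2 total).

['yi', 'ses']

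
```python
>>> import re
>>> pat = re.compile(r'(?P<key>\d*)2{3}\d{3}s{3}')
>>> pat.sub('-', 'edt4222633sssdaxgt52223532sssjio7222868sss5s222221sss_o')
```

Each match is replaced by '-'.

'edt-daxgt52223532sssjio-5s-_o'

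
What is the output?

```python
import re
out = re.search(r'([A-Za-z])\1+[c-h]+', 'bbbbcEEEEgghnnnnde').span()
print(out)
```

(0, 5)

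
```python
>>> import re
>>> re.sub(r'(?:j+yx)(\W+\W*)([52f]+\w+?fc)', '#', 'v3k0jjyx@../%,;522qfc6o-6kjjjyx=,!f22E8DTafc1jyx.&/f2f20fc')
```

'v3k0#6o-6k#1#'

Each match is replaced by '#'.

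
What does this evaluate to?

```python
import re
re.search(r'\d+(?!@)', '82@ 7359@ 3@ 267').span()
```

(0, 1)

A negative assertion filters positions out without eating any characters.
Unlike `match`, `search` isn't anchored — it looks for the pattern anywhere in the string.
The match spans [0:1] → '8'.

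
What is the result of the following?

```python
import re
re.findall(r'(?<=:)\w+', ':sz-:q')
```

Lookahead/lookbehind check context without consuming it, so the matched span excludes the asserted characters.
Walking the string: at [1:3] → 'sz'; at [5:6] → 'q'.
With no groups in the pattern, `findall` gives back each whole match — 2 here.

['sz', 'q']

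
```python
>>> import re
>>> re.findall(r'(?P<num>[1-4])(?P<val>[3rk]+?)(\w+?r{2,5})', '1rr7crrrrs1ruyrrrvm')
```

This matches a character in [1-4] (captured as 'num'); then one or more of one of [3rk] (lazy) (captured as 'val'); then one or more of a word character (lazy), then 2 to 5 of the literal 'r' (captured).
Matches: at [0:9] match '1rr7crrrr', groups = ('1', 'r', 'r7crrrr'); at [10:17] match '1ruyrrr', groups = ('1', 'r', 'uyrrr').
`findall` packs the 3 group values into a tuple for every match.

[('1', 'r', 'r7crrrr'), ('1', 'r', 'uyrrr')]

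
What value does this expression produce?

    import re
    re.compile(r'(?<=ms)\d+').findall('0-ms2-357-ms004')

Lookahead/lookbehind check context without consuming it, so the matched span excludes the asserted characters.
Matches: at [4:5] → '2'; at [12:15] → '004'.
Since nothing is captured, `findall` lists the 2 matched substrings directly.

['2', '004']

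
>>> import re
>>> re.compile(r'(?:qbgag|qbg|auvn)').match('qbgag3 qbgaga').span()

(0, 5)

Alternation isn't longest-match — the leftmost alternative that fits at this position is chosen.
`re.match` won't scan ahead — the pattern has to work from the very first character.
The match spans [0:5] → 'qbgag'.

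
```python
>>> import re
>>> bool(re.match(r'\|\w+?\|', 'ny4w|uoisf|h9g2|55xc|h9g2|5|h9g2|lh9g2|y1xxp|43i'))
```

False

`re.match` only tries the pattern at the start of the string.
Here the string doesn't start with a match, so the call returns None, and `bool(None)` is False.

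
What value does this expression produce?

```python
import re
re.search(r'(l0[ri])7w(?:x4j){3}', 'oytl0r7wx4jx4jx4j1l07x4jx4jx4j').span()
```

(3, 17)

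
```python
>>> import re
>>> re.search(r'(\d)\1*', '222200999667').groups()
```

('2',)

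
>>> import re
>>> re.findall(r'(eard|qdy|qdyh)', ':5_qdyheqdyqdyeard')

Branches in `(...|...)` are attempted left-to-right; the first branch that allows the whole pattern to succeed is taken.
Matches: at [3:6] match 'qdy', group 1 = 'qdy'; at [8:11] match 'qdy', group 1 = 'qdy'; at [11:14] match 'qdy', group 1 = 'qdy'; at [14:18] match 'eard', group 1 = 'eard'.
One capturing group, so `findall` returns just the captured substring from each match — 4 in all.

['qdy', 'qdy', 'qdy', 'eard']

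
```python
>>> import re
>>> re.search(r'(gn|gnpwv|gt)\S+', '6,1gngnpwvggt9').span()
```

`re.search` tries every starting position until one works.
The match spans [3:14] → 'gngnpwvggt9'.
Captured: group 1 = 'gn'.

(3, 14)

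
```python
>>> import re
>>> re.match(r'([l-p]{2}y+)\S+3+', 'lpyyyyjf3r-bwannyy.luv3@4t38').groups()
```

The match spans [0:27] → 'lpyyyyjf3r-bwannyy.luv3@4t3'.
Captured: group 1 = 'lpyyyy'.

('lpyyyy',)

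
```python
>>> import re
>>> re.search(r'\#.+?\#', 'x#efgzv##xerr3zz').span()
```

The `?` after the quantifier makes it lazy — it takes as little as possible before letting the rest of the pattern try.
Unlike `match`, `search` isn't anchored — it looks for the pattern anywhere in the string.
The match spans [1:8] → '#efgzv#'.

(1, 8)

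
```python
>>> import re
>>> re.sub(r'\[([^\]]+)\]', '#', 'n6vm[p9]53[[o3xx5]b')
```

'n6vm#53#b'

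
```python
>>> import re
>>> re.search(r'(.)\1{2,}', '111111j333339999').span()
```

(0, 6)

The backreference `\1` re-matches whatever the first group consumed, character for character.
`re.search` tries every starting position until one works.
The match spans [0:6] → '111111'.
Captured: group 1 = '1'.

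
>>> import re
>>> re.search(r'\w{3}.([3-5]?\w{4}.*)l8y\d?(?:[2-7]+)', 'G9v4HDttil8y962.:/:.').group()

'G9v4HDttil8y962'

Pattern: exactly 3 of a word character, then any character; then optionally a character in [3-5], then exactly 4 of a word character, then zero or more of any character (captured); then the literal 'l8y', then optionally a digit; then one or more of a character in [2-7] (non-capturing group).
Unlike `match`, `search` isn't anchored — it looks for the pattern anywhere in the string.
The match spans [0:15] → 'G9v4HDttil8y962'.
Captured: group 1 = 'HDtti'.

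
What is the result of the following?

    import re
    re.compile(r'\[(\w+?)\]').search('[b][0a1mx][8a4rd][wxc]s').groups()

('b',)

The match spans [0:3] → '[b]'.
Captured: group 1 = 'b'.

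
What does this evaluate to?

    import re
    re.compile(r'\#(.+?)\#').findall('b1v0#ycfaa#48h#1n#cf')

['ycfaa', '1n']

Lazy quantifiers expand one character at a time until the remainder of the pattern can match.
`findall` collects group 1 from each match (2 total).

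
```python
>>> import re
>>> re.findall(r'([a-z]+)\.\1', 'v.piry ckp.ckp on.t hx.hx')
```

A backreference is literal: `\1` must see the identical characters the first group matched.
Because there's exactly one group, `findall` drops the full match and keeps group 1 from each hit.

['ckp', 'hx']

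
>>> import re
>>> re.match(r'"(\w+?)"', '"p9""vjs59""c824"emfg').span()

With `match`, the pattern is implicitly anchored at the beginning.
The match spans [0:4] → '"p9"'.
Captured: group 1 = 'p9'.

(0, 4)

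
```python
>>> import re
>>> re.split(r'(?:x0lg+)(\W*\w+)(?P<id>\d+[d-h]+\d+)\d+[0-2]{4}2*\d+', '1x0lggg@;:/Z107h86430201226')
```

This matches the literal 'x0l', then one or more of a literal 'g' (non-capturing group); then zero or more of a non-word character, then one or more of a word character (captured); then one or more of a digit, then one or more of a character in [d-h], then one or more of a digit (captured as 'id'); then one or more of a digit; then exactly 4 of a character in [0-2], then zero or more of the literal '2', then one or more of a digit.
Matches to split on: at [1:27] → 'x0lggg@;:/Z107h86430201226'.
With a capturing group present, the delimiter's captured portion is kept in the result list.

['1', '@;:/Z10', '7h86430', '']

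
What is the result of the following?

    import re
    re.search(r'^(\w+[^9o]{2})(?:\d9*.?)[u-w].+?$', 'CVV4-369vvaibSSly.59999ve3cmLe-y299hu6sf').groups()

The pattern matches anchored at the start of the string; then one or more of a word character, then exactly 2 of any character except [9o] (captured); then a digit, then zero or more of a literal '9', then optionally any character (non-capturing group); then a character in [u-w], then one or more of any character (lazy); then anchored at the end.
`search` walks the string left to right and returns the first match it finds.
The match spans [0:40] → 'CVV4-369vvaibSSly.59999ve3cmLe-y299hu6sf'.
Captured: group 1 = 'CVV4-3'.

('CVV4-3',)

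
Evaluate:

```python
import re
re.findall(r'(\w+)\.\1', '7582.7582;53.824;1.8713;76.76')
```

['7582', '76']

The backreference `\1` re-matches whatever the first group consumed, character for character.
With a single group, `findall` returns only what that group captured — 2 items.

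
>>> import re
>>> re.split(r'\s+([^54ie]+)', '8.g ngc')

['8.g', 'ngc', '']

This matches one or more of whitespace; then one or more of any character except [54ie] (captured).
Matches to split on: at [3:7] → ' ngc'.
Because the pattern has a capturing group, `split` also inserts each captured text between the pieces.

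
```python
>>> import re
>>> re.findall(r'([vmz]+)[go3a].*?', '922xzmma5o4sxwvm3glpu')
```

The pattern matches one or more of one of [vmz] (captured); then one of [go3a], then zero or more of any character (lazy).
`findall` collects group 1 from each match (2 total).

['zmm', 'vm']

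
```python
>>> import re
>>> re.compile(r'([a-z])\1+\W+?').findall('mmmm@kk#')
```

['m', 'k']

`\1` is not a pattern — it's the concrete string captured by group 1, re-applied verbatim.
Because there's exactly one group, `findall` drops the full match and keeps group 1 from each hit.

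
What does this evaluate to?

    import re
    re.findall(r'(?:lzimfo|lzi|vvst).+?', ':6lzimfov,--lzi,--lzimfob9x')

['lzimfov', 'lzi,', 'lzimfob']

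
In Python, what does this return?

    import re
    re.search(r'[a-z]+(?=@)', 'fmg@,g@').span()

(0, 3)

The lookaround is zero-width — it requires the adjacent text to match without consuming it, so the asserted text isn't part of the match.
Unlike `match`, `search` isn't anchored — it looks for the pattern anywhere in the string.
The match spans [0:3] → 'fmg'.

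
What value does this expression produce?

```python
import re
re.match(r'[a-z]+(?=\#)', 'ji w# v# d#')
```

None

`re.match` only tries the pattern at the start of the string.
Here the pattern fails at index 0, so the call returns None.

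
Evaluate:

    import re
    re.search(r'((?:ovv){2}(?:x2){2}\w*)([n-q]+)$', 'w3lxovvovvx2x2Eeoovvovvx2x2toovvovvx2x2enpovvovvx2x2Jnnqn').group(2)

'n'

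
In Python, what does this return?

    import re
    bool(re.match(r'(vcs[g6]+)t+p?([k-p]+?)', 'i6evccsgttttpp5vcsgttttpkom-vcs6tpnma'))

False

`re.match` won't scan ahead — the pattern has to work from the very first character.
Here position 0 doesn't satisfy it, so the call returns None, and `bool(None)` is False.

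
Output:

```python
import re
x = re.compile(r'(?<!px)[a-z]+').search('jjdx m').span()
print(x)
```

`(?!…)`/`(?<!…)` only lets a position through if the neighbouring text does NOT match; no characters are consumed.
The match spans [0:4] → 'jjdx'.

(0, 4)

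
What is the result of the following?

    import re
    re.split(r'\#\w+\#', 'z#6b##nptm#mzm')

Matches to split on: at [1:5] → '#6b#'; at [5:11] → '#nptm#'.
The string is cut at each match, leaving 3 pieces.

['z', '', 'mzm']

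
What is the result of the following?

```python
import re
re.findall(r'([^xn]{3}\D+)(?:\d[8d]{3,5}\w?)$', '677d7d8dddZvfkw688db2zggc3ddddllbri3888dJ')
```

Pattern: exactly 3 of any character except [xn], then one or more of a non-digit (captured); then a digit, then 3 to 5 of one of [8d], then optionally a word character (non-capturing group); then anchored at the end.
One capturing group, so `findall` returns just the captured substring from the one match — 1 in all.

['gc3ddddllbri']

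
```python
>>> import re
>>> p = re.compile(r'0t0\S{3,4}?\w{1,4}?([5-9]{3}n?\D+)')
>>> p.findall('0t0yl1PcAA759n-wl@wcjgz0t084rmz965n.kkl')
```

This matches the literal '0t0', then 3 to 4 of a non-whitespace character (lazy), then 1 to 4 of a word character (lazy); then exactly 3 of a character in [5-9], then optionally the literal 'n', then one or more of a non-digit (captured).
Scanning left to right: at [0:23] match '0t0yl1PcAA759n-wl@wcjgz', group 1 = '759n-wl@wcjgz'; at [23:39] match '0t084rmz965n.kkl', group 1 = '965n.kkl'.
`findall` collects group 1 from each match (2 total).

['759n-wl@wcjgz', '965n.kkl']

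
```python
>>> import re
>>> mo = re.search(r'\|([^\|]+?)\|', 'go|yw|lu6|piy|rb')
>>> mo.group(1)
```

Unlike `match`, `search` isn't anchored — it looks for the pattern anywhere in the string.
The match spans [2:6] → '|yw|'.
Captured: group 1 = 'yw'.

'yw'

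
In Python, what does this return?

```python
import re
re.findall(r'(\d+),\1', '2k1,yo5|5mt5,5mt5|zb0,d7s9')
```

The backreference `\1` re-matches whatever the first group consumed, character for character.
Scanning left to right: at [11:14] match '5,5', group 1 = '5'.
`findall` collects group 1 from the one match (1 total).

['5']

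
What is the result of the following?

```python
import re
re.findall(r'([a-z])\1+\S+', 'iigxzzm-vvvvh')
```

['i']

After group 1 captures some text, `\1` only succeeds where that same text appears again.
Scanning left to right: at [0:13] match 'iigxzzm-vvvvh', group 1 = 'i'.
Because there's exactly one group, `findall` drops the full match and keeps group 1 from the one hit.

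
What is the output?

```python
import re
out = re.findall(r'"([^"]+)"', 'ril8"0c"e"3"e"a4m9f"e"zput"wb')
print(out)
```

['0c', '3', 'a4m9f', 'zput']

Matches: at [4:8] match '"0c"', group 1 = '0c'; at [9:12] match '"3"', group 1 = '3'; at [13:20] match '"a4m9f"', group 1 = 'a4m9f'; at [21:27] match '"zput"', group 1 = 'zput'.
Because there's exactly one group, `findall` drops the full match and keeps group 1 from each hit.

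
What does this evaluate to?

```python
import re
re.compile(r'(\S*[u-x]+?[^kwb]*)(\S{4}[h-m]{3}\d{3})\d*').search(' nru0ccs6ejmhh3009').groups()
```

('nru0cc', 's6ejmhh300')

The match spans [1:18] → 'nru0ccs6ejmhh3009'.
Captured: group 1 = 'nru0cc', group 2 = 's6ejmhh300'.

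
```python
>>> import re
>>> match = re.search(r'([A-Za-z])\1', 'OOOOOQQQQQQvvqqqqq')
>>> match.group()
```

The backreference `\1` re-matches whatever the first group consumed, character for character.
The match spans [0:2] → 'OO'.

'OO'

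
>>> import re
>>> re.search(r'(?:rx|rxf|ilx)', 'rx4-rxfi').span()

(0, 2)

The match spans [0:2] → 'rx'.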